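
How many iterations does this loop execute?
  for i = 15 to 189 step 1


The loop variable i takes values starting at 15 and increments by 1 each iteration.
Sequence: i = 15, 16, 17, 18, 19, 20, 21, 22, 23, ...
The upper bound 189 is inclusive, so the count is floor((last - first) / step) + 1:
floor((189 - 15) / 1) + 1 = floor(174/1) + 1 = 174 + 1 = 175


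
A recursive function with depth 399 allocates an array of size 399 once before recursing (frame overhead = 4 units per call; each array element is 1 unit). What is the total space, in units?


Array allocation: 399 units (allocated once)
Stack frames: 399 deep * 4 per frame = 1596 units
Total = 399 + 1596 = 1995


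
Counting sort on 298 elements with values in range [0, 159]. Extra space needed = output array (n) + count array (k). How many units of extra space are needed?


Output array size: 298 (to store sorted result)
Count array size: 160 (one slot per possible value, range 0 to 159)
Total extra space = 298 + 160 = 458


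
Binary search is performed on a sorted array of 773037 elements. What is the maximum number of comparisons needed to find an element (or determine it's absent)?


Binary search halves the search space each comparison:
  Step 1: search space = 773037 -> 386518
  Step 2: search space = 386518 -> 193259
  Step 3: search space = 193259 -> 96629
  Step 4: search space = 96629 -> 48314
  Step 5: search space = 48314 -> 24157
  Step 6: search space = 24157 -> 12078
  Step 7: search space = 12078 -> 6039
  Step 8: search space = 6039 -> 3019
  Step 9: search space = 3019 -> 1509
  Step 10: search space = 1509 -> 754
  Step 11: search space = 754 -> 377
  Step 12: search space = 377 -> 188
  Step 13: search space = 188 -> 94
  Step 14: search space = 94 -> 47
  Step 15: search space = 47 -> 23
  Step 16: search space = 23 -> 11
  Step 17: search space = 11 -> 5
  Step 18: search space = 5 -> 2
  Step 19: search space = 2 -> 1
  Step 20: search space = 1 (final check)
Maximum comparisons = floor(log2(773037)) + 1 = 19 + 1 = 20


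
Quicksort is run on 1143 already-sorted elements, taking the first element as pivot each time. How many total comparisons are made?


Sum of comparisons per partition:
1142 + 1141 + ... + 1 + 0
= 1143 * (1143 - 1) / 2
= 1143 * 1142 / 2
= 652653


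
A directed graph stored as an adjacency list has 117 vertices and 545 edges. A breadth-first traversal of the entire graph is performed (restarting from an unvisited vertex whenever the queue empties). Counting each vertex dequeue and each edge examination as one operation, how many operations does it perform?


A full BFS traversal dequeues each vertex once and examines each edge once.
Vertex visits: 117
Edge visits: 545
V + E = 117 + 545 = 662


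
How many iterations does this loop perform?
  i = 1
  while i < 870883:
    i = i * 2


The loop variable doubles each iteration:
i = 1 -> 2 -> 4 -> 8 -> 16 -> 32 -> 64 -> 128 -> 256 -> 512 -> 1024 -> 2048 -> 4096 -> 8192 -> 16384 -> 32768 -> 65536 -> 131072 -> 262144 -> 524288 -> 1048576 (stop, 1048576 >= 870883)
Number of doublings = ceil(log2(870883)) = 20


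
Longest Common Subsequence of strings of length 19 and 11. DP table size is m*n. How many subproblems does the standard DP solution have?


DP table indexed by positions in both strings.
First string: 19 positions
Second string: 11 positions
Total = 19 * 11 = 209


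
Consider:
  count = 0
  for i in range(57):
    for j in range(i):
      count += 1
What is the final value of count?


For each i, the inner loop runs i times:
  i=0: inner runs 0 times
  i=1: inner runs 1 time
  i=2: inner runs 2 times
  i=3: inner runs 3 times
  i=4: inner runs 4 times
  i=5: inner runs 5 times
  i=6: inner runs 6 times
  i=7: inner runs 7 times
  ...
Total = 0 + 1 + 2 + ... + 56 = 57*(57-1)/2 = 1596


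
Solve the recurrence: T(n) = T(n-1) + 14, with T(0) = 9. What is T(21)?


Unrolling the recurrence:
T(21) = T(20) + 14
       = T(19) + 14 + 14
       = T(18) + 14*3
       ...
       = T(0) + 14*21
       = 9 + 294 = 303


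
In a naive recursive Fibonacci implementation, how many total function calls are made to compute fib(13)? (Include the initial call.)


Let C(m) = total calls to evaluate fib(m). Then C(0)=C(1)=1, and
C(m) = 1 + C(m-1) + C(m-2) for m >= 2.
Build the table (each entry = 1 + previous two):
  C(0) = 1
  C(1) = 1
  C(2) = 1 + 1 + 1 = 3
  C(3) = 1 + 3 + 1 = 5
  C(4) = 1 + 5 + 3 = 9
  C(5) = 1 + 9 + 5 = 15
  C(6) = 1 + 15 + 9 = 25
  C(7) = 1 + 25 + 15 = 41
  C(8) = 1 + 41 + 25 = 67
  C(9) = 1 + 67 + 41 = 109
  C(10) = 1 + 109 + 67 = 177
  C(11) = 1 + 177 + 109 = 287
  C(12) = 1 + 287 + 177 = 465
  C(13) = 1 + 465 + 287 = 753
Total calls for fib(13) = 753


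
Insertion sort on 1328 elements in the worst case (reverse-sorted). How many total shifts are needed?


In the worst case (reverse-sorted), each element shifts past all previous:
  Element 1: 1 shifts
  Element 2: 2 shifts
  Element 3: 3 shifts
  Element 4: 4 shifts
  Element 5: 5 shifts
  ...
  Element 1327: 1327 shifts
Total = 1 + 2 + ... + 1327
= 1328*(1328-1)/2 = 881128


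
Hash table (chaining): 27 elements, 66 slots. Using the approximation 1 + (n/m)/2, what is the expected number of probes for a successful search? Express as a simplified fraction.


Computing expected probes:
alpha = 27/66
= 1 + alpha/2
= 1 + 27/(2*66)
= (2*66 + 27) / (2*66)
= 159/132 = 53/44


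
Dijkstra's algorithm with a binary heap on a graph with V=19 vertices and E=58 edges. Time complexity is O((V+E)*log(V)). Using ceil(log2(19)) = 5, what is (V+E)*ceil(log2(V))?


Dijkstra with a binary heap: each vertex is extracted once, each edge may relax once.
Each heap operation costs O(log V).
V + E = 19 + 58 = 77
ceil(log2(19)) = 5 (since 2^4 = 16 < 19 <= 32 = 2^5)
Total heap work = (V+E) * ceil(log2(V)) = 77 * 5 = 385


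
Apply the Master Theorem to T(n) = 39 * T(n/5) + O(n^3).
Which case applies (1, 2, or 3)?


The Master Theorem: T(n) = a*T(n/b) + O(n^c)
  a = 39, b = 5, c = 3
log_b(a) = log_5(39) ~ 2.276
Compare b^c with a: 5^3 = 125 > 39, so c > log_b(a).
Since c > log_b(a), Case 3 applies.
T(n) = O(n^3)
Master Theorem case = 3


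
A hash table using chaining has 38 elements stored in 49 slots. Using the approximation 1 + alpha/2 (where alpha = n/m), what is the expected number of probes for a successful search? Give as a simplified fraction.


Load factor alpha = n/m = 38/49
Expected probes = 1 + alpha/2 = 1 + 38/(2*49)
= 1 + 38/98
= 98/98 + 38/98
= 136/98
Simplify: 68/49


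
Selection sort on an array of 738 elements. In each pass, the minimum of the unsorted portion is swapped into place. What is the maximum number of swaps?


Selection sort performs one swap per pass:
  Pass 1: find min in positions 0 to 737, swap with position 0
  Pass 2: find min in positions 1 to 737, swap with position 1
  Pass 3: find min in positions 2 to 737, swap with position 2
  Pass 4: find min in positions 3 to 737, swap with position 3
  Pass 5: find min in positions 4 to 737, swap with position 4
  ... (732 more passes)
Total passes (and swaps) = n - 1 = 738 - 1 = 737


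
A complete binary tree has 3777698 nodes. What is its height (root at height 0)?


In a complete binary tree, level k holds nodes 2^k .. 2^(k+1)-1 (1-indexed).
Height = floor(log2(n)) = floor(log2(3777698)) = 21
Check: 2^21 = 2097152 <= 3777698 < 4194304 = 2^22


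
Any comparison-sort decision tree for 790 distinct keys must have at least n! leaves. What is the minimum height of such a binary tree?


A binary decision tree of height h has at most 2^h leaves and needs at least n! of them, so h >= ceil(log2(n!)).
790! is far too large to multiply out, so use Stirling's series:
  ln(n!) ~ n ln n - n + (1/2) ln(2 pi n) + 1/(12n)  (error below 1/(360 n^3), negligible here)
  ln(790) = 6.6720329
  n ln n = 790 * 6.6720329 = 5270.9060
  (1/2) ln(2 pi * 790) = (1/2) ln(4963.7164) = 4.2550
  1/(12*790) = 0.0001
  ln(790!) ~ 5270.9060 - 790 + 4.2550 + 0.0001 = 4485.1611
Convert to base 2: log2(790!) = 4485.1611 / ln 2 = 4485.1611 / 0.69314718 = 6470.7197
ceil(6470.7197) = 6471


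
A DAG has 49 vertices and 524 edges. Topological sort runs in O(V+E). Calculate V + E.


V = 49 (vertex processing)
E = 524 (edge processing)
V + E = 49 + 524 = 573


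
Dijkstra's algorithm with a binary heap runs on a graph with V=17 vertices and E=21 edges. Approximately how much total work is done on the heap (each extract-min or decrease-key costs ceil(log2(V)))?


Dijkstra with a binary heap: each vertex is extracted once, each edge may relax once.
Each heap operation costs O(log V).
V + E = 17 + 21 = 38
ceil(log2(17)) = 5 (since 2^4 = 16 < 17 <= 32 = 2^5)
Total heap work = (V+E) * ceil(log2(V)) = 38 * 5 = 190


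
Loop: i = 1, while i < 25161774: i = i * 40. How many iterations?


i multiplies by 40 each step:
i = 1 -> 40 -> 1600 -> 64000 -> 2560000 -> 102400000 (stop)
Iterations = ceil(log_40(25161774)) = 5


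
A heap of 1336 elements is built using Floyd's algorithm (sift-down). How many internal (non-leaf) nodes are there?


Leaf nodes occupy roughly half the array.
Sift-down is called for each internal node, starting from the last one.
Internal nodes = floor(n/2) = floor(1336/2) = 668


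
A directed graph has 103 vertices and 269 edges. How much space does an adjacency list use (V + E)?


Adjacency list: one list head per vertex + one entry per edge
Vertex heads: 103
Edge entries: 269
Total = 103 + 269 = 372


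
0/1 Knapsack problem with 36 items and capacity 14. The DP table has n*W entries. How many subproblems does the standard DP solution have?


The DP table is indexed by (item, capacity).
Rows: 36 items
Columns: 14 capacity values (1 to W)
Total subproblems = 36 * 14 = 504


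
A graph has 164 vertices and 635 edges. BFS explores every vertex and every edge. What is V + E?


A full BFS traversal dequeues each vertex once and examines each edge once.
Vertex visits: 164
Edge visits: 635
V + E = 164 + 635 = 799


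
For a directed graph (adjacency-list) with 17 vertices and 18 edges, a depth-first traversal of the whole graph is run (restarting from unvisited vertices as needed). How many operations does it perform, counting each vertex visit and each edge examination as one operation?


A full DFS traversal visits each vertex once and examines each edge once.
V = 17
E = 18
Sum = 17 + 18 = 35


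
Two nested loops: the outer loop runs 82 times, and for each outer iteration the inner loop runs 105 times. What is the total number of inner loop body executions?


Outer loop: 82 iterations
Inner loop: 105 iterations per outer iteration
Total = 82 * 105 = 8610


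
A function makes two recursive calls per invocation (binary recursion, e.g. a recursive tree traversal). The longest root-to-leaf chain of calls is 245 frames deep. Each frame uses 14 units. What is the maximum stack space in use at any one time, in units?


Binary recursion: the two calls run one after the other, so only one root-to-leaf chain of frames is on the stack at a time.
Maximum depth (longest chain) = 245 frames
Each frame = 14 units
Max stack space = 245 * 14 = 3430


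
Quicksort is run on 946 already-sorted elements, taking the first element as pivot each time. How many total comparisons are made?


Sum of comparisons per partition:
945 + 944 + ... + 1 + 0
= 946 * (946 - 1) / 2
= 946 * 945 / 2
= 446985


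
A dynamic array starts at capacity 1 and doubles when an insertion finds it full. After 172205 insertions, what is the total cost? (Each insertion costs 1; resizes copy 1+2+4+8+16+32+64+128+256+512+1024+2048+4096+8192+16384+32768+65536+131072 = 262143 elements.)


Insertion cost: 172205 (one per element)
Resizes occur just before inserting elements 2, 3, 5, 9, ...
Elements copied at each resize: 1 + 2 + 4 + 8 + 16 + 32 + 64 + 128 + 256 + 512 + 1024 + 2048 + 4096 + 8192 + 16384 + 32768 + 65536 + 131072
Sum of copies = 262143 (geometric series: 2^k - 1)
Total = 172205 + 262143 = 434348


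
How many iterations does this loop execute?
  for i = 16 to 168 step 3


The loop variable i takes values starting at 16 and increments by 3 each iteration.
Sequence: i = 16, 19, 22, 25, 28, 31, 34, 37, 40, ...
The upper bound 168 is inclusive, so the count is floor((last - first) / step) + 1:
floor((168 - 16) / 3) + 1 = floor(152/3) + 1 = 50 + 1 = 51


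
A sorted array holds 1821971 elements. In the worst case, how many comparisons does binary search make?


Halving sequence: 1821971 -> 910985 -> 455492 -> 227746 -> 113873 -> 56936 -> 28468 -> 14234 -> 7117 -> 3558 -> 1779 -> 889 -> 444 -> 222 -> 111 -> 55 -> 27 -> 13 -> 6 -> 3 -> 1
Number of halvings = 20
Max comparisons = 20 + 1 = 21


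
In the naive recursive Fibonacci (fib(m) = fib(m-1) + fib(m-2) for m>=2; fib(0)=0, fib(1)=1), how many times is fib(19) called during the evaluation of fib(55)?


Let N(m) = number of times fib(m) is called while evaluating fib(55).
N(55) = 1 (the initial call).
N(54) = 1 (only fib(55) calls it).
For 1 <= m <= 53: fib(m) is called by fib(m+1) and fib(m+2), so
  N(m) = N(m+1) + N(m+2).
fib(0) is called only by fib(2), so N(0) = N(2).
Walk down from m=55:
  N(55)=1, N(54)=1, N(53)=2, N(52)=3, N(51)=5, N(50)=8, N(49)=13, N(48)=21, N(47)=34, N(46)=55, N(45)=89, N(44)=144, N(43)=233, N(42)=377, N(41)=610, N(40)=987, N(39)=1597, N(38)=2584, N(37)=4181, N(36)=6765, N(35)=10946, N(34)=17711, N(33)=28657, N(32)=46368, N(31)=75025, N(30)=121393, N(29)=196418, N(28)=317811, N(27)=514229, N(26)=832040, N(25)=1346269, N(24)=2178309, N(23)=3524578, N(22)=5702887, N(21)=9227465, N(20)=14930352, N(19)=24157817
N(19) = 24157817


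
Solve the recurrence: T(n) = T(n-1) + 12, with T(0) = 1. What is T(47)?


Unrolling the recurrence:
T(47) = T(46) + 12
       = T(45) + 12 + 12
       = T(44) + 12*3
       ...
       = T(0) + 12*47
       = 1 + 564 = 565


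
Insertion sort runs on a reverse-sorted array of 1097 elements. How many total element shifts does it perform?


Sum of shifts = 1 + 2 + 3 + ... + 1096
= 1097 * 1096 / 2
= 1202312 / 2
= 601156


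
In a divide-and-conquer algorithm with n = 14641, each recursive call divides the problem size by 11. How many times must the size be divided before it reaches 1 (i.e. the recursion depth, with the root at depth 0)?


Number of divisions = log_11(14641)
Sizes: 14641 -> 1331 -> 121 -> 11 -> 1 (4 divisions)
Recursion depth = 4


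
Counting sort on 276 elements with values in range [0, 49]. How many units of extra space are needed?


Output array size: 276 (to store sorted result)
Count array size: 50 (one slot per possible value, range 0 to 49)
Total extra space = 276 + 50 = 326


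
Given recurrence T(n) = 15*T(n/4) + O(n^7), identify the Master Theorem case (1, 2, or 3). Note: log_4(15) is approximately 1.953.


Master Theorem parameters: a=15, b=4, c=7
log_b(a) = 1.953
Compare b^c with a: 4^7 = 16384 > 15, so c > log_b(a).
Comparing c=7 vs log_b(a)=1.953:
7 > 1.953 => Case 3
Result: T(n) = O(n^7)
Master Theorem case = 3


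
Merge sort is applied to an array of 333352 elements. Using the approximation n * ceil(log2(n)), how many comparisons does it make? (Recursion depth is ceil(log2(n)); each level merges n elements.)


Merge sort divides the array into halves recursively.
Number of levels = ceil(log2(333352)) = 19
At each level, approximately n = 333352 comparisons are needed for merging.
Total comparisons ~ n * ceil(log2(n)) = 333352 * 19 = 6333688


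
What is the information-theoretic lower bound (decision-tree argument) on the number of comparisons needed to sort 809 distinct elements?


A binary decision tree of height h has at most 2^h leaves and needs at least n! of them, so h >= ceil(log2(n!)).
809! is far too large to multiply out, so use Stirling's series:
  ln(n!) ~ n ln n - n + (1/2) ln(2 pi n) + 1/(12n)  (error below 1/(360 n^3), negligible here)
  ln(809) = 6.6957989
  n ln n = 809 * 6.6957989 = 5416.9013
  (1/2) ln(2 pi * 809) = (1/2) ln(5083.0969) = 4.2668
  1/(12*809) = 0.0001
  ln(809!) ~ 5416.9013 - 809 + 4.2668 + 0.0001 = 4612.1682
Convert to base 2: log2(809!) = 4612.1682 / ln 2 = 4612.1682 / 0.69314718 = 6653.9522
ceil(6653.9522) = 6654


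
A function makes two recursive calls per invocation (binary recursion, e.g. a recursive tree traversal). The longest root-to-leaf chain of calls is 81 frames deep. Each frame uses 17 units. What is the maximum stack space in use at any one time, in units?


Binary recursion: the two calls run one after the other, so only one root-to-leaf chain of frames is on the stack at a time.
Maximum depth (longest chain) = 81 frames
Each frame = 17 units
Max stack space = 81 * 17 = 1377


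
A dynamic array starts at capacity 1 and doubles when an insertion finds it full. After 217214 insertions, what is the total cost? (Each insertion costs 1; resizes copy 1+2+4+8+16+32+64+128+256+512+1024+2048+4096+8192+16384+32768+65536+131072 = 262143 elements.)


Insertion cost: 217214 (one per element)
Resizes occur just before inserting elements 2, 3, 5, 9, ...
Elements copied at each resize: 1 + 2 + 4 + 8 + 16 + 32 + 64 + 128 + 256 + 512 + 1024 + 2048 + 4096 + 8192 + 16384 + 32768 + 65536 + 131072
Sum of copies = 262143 (geometric series: 2^k - 1)
Total = 217214 + 262143 = 479357


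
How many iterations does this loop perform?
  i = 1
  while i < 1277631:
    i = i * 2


The loop variable doubles each iteration:
i = 1 -> 2 -> 4 -> 8 -> 16 -> 32 -> 64 -> 128 -> 256 -> 512 -> 1024 -> 2048 -> 4096 -> 8192 -> 16384 -> 32768 -> 65536 -> 131072 -> 262144 -> 524288 -> 1048576 -> 2097152 (stop, 2097152 >= 1277631)
Number of doublings = ceil(log2(1277631)) = 21


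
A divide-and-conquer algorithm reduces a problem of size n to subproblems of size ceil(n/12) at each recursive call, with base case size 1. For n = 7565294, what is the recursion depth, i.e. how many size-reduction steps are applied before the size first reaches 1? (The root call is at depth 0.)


Each step divides the size by 12 (rounding up); after k steps the size is ceil(n/12^k), which equals 1 exactly when 12^k >= n.
So the depth is the smallest k with 12^k >= 7565294, i.e. ceil(log_12(7565294)).
12^6 = 2985984 < 7565294 <= 35831808 = 12^7
Recursion depth = 7


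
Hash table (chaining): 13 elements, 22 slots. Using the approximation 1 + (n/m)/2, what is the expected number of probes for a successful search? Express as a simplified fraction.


Computing expected probes:
alpha = 13/22
= 1 + alpha/2
= 1 + 13/(2*22)
= (2*22 + 13) / (2*22)
= 57/44


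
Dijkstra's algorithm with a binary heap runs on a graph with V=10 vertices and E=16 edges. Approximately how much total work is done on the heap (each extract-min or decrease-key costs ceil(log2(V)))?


Dijkstra with a binary heap: each vertex is extracted once, each edge may relax once.
Each heap operation costs O(log V).
V + E = 10 + 16 = 26
ceil(log2(10)) = 4 (since 2^3 = 8 < 10 <= 16 = 2^4)
Total heap work = (V+E) * ceil(log2(V)) = 26 * 4 = 104


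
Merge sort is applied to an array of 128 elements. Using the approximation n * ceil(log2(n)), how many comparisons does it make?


Merge sort divides the array into halves recursively.
Number of levels = ceil(log2(128)) = 7
At each level, approximately n = 128 comparisons are needed for merging.
Total comparisons ~ n * ceil(log2(n)) = 128 * 7 = 896


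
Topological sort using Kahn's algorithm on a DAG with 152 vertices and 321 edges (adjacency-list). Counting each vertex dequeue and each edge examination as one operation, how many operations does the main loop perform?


Kahn's algorithm:
  1. Compute in-degrees: O(V + E)
  2. Process queue: each vertex dequeued once (O(V))
     each edge examined once (O(E))
Total = V + E = 152 + 321 = 473


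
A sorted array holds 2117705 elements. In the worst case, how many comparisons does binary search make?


Halving sequence: 2117705 -> 1058852 -> 529426 -> 264713 -> 132356 -> 66178 -> 33089 -> 16544 -> 8272 -> 4136 -> 2068 -> 1034 -> 517 -> 258 -> 129 -> 64 -> 32 -> 16 -> 8 -> 4 -> 2 -> 1
Number of halvings = 21
Max comparisons = 21 + 1 = 22


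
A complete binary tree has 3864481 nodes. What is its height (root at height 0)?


In a complete binary tree, level k holds nodes 2^k .. 2^(k+1)-1 (1-indexed).
Height = floor(log2(n)) = floor(log2(3864481)) = 21
Check: 2^21 = 2097152 <= 3864481 < 4194304 = 2^22


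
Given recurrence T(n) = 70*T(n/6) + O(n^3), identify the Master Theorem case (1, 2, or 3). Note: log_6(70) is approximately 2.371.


Master Theorem parameters: a=70, b=6, c=3
log_b(a) = 2.371
Compare b^c with a: 6^3 = 216 > 70, so c > log_b(a).
Comparing c=3 vs log_b(a)=2.371:
3 > 2.371 => Case 3
Result: T(n) = O(n^3)
Master Theorem case = 3


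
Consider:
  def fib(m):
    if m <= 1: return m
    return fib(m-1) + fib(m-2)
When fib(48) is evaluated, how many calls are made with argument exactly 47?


Let N(m) = number of times fib(m) is called while evaluating fib(48).
N(48) = 1 (the initial call).
N(47) = 1 (only fib(48) calls it).
For 1 <= m <= 46: fib(m) is called by fib(m+1) and fib(m+2), so
  N(m) = N(m+1) + N(m+2).
fib(0) is called only by fib(2), so N(0) = N(2).
Walk down from m=48:
  N(48)=1, N(47)=1
N(47) = 1


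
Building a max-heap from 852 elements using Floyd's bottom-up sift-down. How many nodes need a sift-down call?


In a heap of 852 elements (0-indexed array):
  Last element index: 851
  Parent of last element: floor((851 - 1) / 2) = 425
  Internal nodes: indices 0 to 425
  Count = floor(852/2) = 426


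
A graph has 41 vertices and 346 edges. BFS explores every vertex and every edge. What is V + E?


A full BFS traversal dequeues each vertex once and examines each edge once.
Vertex visits: 41
Edge visits: 346
V + E = 41 + 346 = 387


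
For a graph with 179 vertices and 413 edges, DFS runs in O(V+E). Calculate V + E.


A full DFS traversal visits each vertex once and examines each edge once.
V = 179
E = 413
Sum = 179 + 413 = 592


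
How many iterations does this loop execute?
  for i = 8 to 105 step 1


The loop variable i takes values starting at 8 and increments by 1 each iteration.
Sequence: i = 8, 9, 10, 11, 12, 13, 14, 15, 16, ...
The upper bound 105 is inclusive, so the count is floor((last - first) / step) + 1:
floor((105 - 8) / 1) + 1 = floor(97/1) + 1 = 97 + 1 = 98


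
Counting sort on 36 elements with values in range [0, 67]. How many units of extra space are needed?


Output array size: 36 (to store sorted result)
Count array size: 68 (one slot per possible value, range 0 to 67)
Total extra space = 36 + 68 = 104


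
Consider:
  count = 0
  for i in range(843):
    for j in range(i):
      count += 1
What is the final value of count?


For each i, the inner loop runs i times:
  i=0: inner runs 0 times
  i=1: inner runs 1 time
  i=2: inner runs 2 times
  i=3: inner runs 3 times
  i=4: inner runs 4 times
  i=5: inner runs 5 times
  i=6: inner runs 6 times
  i=7: inner runs 7 times
  ...
Total = 0 + 1 + 2 + ... + 842 = 843*(843-1)/2 = 354903


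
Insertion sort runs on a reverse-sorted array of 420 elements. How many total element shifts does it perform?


Sum of shifts = 1 + 2 + 3 + ... + 419
= 420 * 419 / 2
= 175980 / 2
= 87990


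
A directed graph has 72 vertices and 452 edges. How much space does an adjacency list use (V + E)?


Adjacency list: one list head per vertex + one entry per edge
Vertex heads: 72
Edge entries: 452
Total = 72 + 452 = 524


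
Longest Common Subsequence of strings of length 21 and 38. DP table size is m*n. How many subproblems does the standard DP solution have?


DP table indexed by positions in both strings.
First string: 21 positions
Second string: 38 positions
Total = 21 * 38 = 798


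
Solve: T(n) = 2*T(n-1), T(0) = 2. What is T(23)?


Unrolling:
T(23) = 2*T(22) = 2^2*T(21) = ... = 2^23*T(0)
= 2^23 * 2
= 8388608 * 2 = 16777216


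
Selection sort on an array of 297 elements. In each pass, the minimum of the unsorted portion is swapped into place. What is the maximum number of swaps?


Selection sort performs one swap per pass:
  Pass 1: find min in positions 0 to 296, swap with position 0
  Pass 2: find min in positions 1 to 296, swap with position 1
  Pass 3: find min in positions 2 to 296, swap with position 2
  Pass 4: find min in positions 3 to 296, swap with position 3
  Pass 5: find min in positions 4 to 296, swap with position 4
  ... (291 more passes)
Total passes (and swaps) = n - 1 = 297 - 1 = 296


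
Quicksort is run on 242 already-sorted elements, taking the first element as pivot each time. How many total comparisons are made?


Sum of comparisons per partition:
241 + 240 + ... + 1 + 0
= 242 * (242 - 1) / 2
= 242 * 241 / 2
= 29161


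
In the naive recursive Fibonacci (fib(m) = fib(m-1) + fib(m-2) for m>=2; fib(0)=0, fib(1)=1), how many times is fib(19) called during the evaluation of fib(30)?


Let N(m) = number of times fib(m) is called while evaluating fib(30).
N(30) = 1 (the initial call).
N(29) = 1 (only fib(30) calls it).
For 1 <= m <= 28: fib(m) is called by fib(m+1) and fib(m+2), so
  N(m) = N(m+1) + N(m+2).
fib(0) is called only by fib(2), so N(0) = N(2).
Walk down from m=30:
  N(30)=1, N(29)=1, N(28)=2, N(27)=3, N(26)=5, N(25)=8, N(24)=13, N(23)=21, N(22)=34, N(21)=55, N(20)=89, N(19)=144
N(19) = 144


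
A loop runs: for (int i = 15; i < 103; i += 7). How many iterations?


Loop starts at i = 15, increments by 7, stops when i >= 103.
Number of iterations = ceil((103 - 15) / 7)
= ceil(88 / 7)
= 13


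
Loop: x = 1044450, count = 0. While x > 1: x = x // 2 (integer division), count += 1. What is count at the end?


The variable x halves each step:
x = 1044450 -> 522225 -> 261112 -> 130556 -> 65278 -> 32639 -> 16319 -> 8159 -> 4079 -> 2039 -> 1019 -> 509 -> 254 -> 127 -> 63 -> 31 -> 15 -> 7 -> 3 -> 1
Number of halvings = floor(log2(1044450)) = 19


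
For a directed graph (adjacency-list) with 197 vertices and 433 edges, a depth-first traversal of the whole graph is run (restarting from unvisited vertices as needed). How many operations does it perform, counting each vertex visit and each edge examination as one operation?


A full DFS traversal visits each vertex once and examines each edge once.
V = 197
E = 433
Sum = 197 + 433 = 630


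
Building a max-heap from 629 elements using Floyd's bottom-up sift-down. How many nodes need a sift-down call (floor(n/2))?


In a heap of 629 elements (0-indexed array):
  Last element index: 628
  Parent of last element: floor((628 - 1) / 2) = 313
  Internal nodes: indices 0 to 313
  Count = floor(629/2) = 314


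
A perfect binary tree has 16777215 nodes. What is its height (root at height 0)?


For a perfect binary tree of height h: n = 2^(h+1) - 1, so h = log2(n+1) - 1.
  n + 1 = 16777216 = 2^24
  log2(16777216) = 24
  height = 24 - 1 = 23


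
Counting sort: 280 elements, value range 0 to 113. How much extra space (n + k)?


n = 280 (output array)
k = 114 (count array for 114 distinct values)
Extra space = 280 + 114 = 394


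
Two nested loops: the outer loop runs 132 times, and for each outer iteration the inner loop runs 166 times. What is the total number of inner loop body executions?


Outer loop: 132 iterations
Inner loop: 166 iterations per outer iteration
Total = 132 * 166 = 21912


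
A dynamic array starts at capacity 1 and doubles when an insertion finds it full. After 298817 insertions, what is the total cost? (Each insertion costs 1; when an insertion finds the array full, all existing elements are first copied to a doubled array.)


Insertion cost: 298817 (one per element)
Resizes occur just before inserting elements 2, 3, 5, 9, ...
Elements copied at each resize: 1 + 2 + 4 + 8 + 16 + 32 + 64 + 128 + 256 + 512 + 1024 + 2048 + 4096 + 8192 + 16384 + 32768 + 65536 + 131072 + 262144
Sum of copies = 524287 (geometric series: 2^k - 1)
Total = 298817 + 524287 = 823104


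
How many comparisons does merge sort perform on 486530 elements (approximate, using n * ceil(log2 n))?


Recursion depth: ceil(log2(486530)) = 19
Each recursion level merges n = 486530 elements
Total = 486530 * 19 = 9244070


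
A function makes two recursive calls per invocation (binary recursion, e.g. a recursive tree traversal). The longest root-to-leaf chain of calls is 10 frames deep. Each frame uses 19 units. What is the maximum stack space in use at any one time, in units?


Binary recursion: the two calls run one after the other, so only one root-to-leaf chain of frames is on the stack at a time.
Maximum depth (longest chain) = 10 frames
Each frame = 19 units
Max stack space = 10 * 19 = 190


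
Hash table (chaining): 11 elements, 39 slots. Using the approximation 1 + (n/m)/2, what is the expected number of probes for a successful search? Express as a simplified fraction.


Computing expected probes:
alpha = 11/39
= 1 + alpha/2
= 1 + 11/(2*39)
= (2*39 + 11) / (2*39)
= 89/78


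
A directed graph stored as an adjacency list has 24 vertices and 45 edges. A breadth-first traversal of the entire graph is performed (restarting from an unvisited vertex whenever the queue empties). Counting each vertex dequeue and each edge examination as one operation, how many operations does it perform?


A full BFS traversal dequeues each vertex once and examines each edge once.
Vertex visits: 24
Edge visits: 45
V + E = 24 + 45 = 69


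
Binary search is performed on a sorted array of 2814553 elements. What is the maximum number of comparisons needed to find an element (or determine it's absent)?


Binary search halves the search space each comparison:
  Step 1: search space = 2814553 -> 1407276
  Step 2: search space = 1407276 -> 703638
  Step 3: search space = 703638 -> 351819
  Step 4: search space = 351819 -> 175909
  Step 5: search space = 175909 -> 87954
  Step 6: search space = 87954 -> 43977
  Step 7: search space = 43977 -> 21988
  Step 8: search space = 21988 -> 10994
  Step 9: search space = 10994 -> 5497
  Step 10: search space = 5497 -> 2748
  Step 11: search space = 2748 -> 1374
  Step 12: search space = 1374 -> 687
  Step 13: search space = 687 -> 343
  Step 14: search space = 343 -> 171
  Step 15: search space = 171 -> 85
  Step 16: search space = 85 -> 42
  Step 17: search space = 42 -> 21
  Step 18: search space = 21 -> 10
  Step 19: search space = 10 -> 5
  Step 20: search space = 5 -> 2
  Step 21: search space = 2 -> 1
  Step 22: search space = 1 (final check)
Maximum comparisons = floor(log2(2814553)) + 1 = 21 + 1 = 22


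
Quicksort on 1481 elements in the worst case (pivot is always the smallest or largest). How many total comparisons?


In the worst case, each partition step picks the worst pivot:
  Partition 1: 1480 comparisons (n-1 elements to compare)
  Partition 2: 1479 comparisons
  Partition 3: 1478 comparisons
  Partition 4: 1477 comparisons
  Partition 5: 1476 comparisons
  ...
  Last partition: 0 comparisons
Total = (n-1) + (n-2) + ... + 1 + 0 = n*(n-1)/2
= 1481*1480/2 = 1095940


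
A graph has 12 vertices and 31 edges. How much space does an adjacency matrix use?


Adjacency matrix: V x V grid of entries
Space = V^2 = 12^2 = 12 * 12 = 144


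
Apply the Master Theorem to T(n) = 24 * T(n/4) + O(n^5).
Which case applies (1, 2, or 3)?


The Master Theorem: T(n) = a*T(n/b) + O(n^c)
  a = 24, b = 4, c = 5
log_b(a) = log_4(24) ~ 2.292
Compare b^c with a: 4^5 = 1024 > 24, so c > log_b(a).
Since c > log_b(a), Case 3 applies.
T(n) = O(n^5)
Master Theorem case = 3


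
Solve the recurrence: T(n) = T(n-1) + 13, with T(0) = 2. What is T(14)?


Unrolling the recurrence:
T(14) = T(13) + 13
       = T(12) + 13 + 13
       = T(11) + 13*3
       ...
       = T(0) + 13*14
       = 2 + 182 = 184


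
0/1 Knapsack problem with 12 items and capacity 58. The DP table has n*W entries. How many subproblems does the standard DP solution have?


The DP table is indexed by (item, capacity).
Rows: 12 items
Columns: 58 capacity values (1 to W)
Total subproblems = 12 * 58 = 696


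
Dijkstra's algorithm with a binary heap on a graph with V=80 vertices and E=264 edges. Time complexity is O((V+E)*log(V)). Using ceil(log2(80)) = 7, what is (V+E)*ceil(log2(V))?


Dijkstra with a binary heap: each vertex is extracted once, each edge may relax once.
Each heap operation costs O(log V).
V + E = 80 + 264 = 344
ceil(log2(80)) = 7 (since 2^6 = 64 < 80 <= 128 = 2^7)
Total heap work = (V+E) * ceil(log2(V)) = 344 * 7 = 2408


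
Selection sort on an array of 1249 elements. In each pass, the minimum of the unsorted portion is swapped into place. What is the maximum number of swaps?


Selection sort performs one swap per pass:
  Pass 1: find min in positions 0 to 1248, swap with position 0
  Pass 2: find min in positions 1 to 1248, swap with position 1
  Pass 3: find min in positions 2 to 1248, swap with position 2
  Pass 4: find min in positions 3 to 1248, swap with position 3
  Pass 5: find min in positions 4 to 1248, swap with position 4
  ... (1243 more passes)
Total passes (and swaps) = n - 1 = 1249 - 1 = 1248


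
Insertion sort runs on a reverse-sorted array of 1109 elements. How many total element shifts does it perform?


Sum of shifts = 1 + 2 + 3 + ... + 1108
= 1109 * 1108 / 2
= 1228772 / 2
= 614386


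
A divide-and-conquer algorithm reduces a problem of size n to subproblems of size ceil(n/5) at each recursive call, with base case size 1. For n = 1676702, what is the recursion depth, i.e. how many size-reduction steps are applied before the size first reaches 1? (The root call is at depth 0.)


Each step divides the size by 5 (rounding up); after k steps the size is ceil(n/5^k), which equals 1 exactly when 5^k >= n.
So the depth is the smallest k with 5^k >= 1676702, i.e. ceil(log_5(1676702)).
5^8 = 390625 < 1676702 <= 1953125 = 5^9
Recursion depth = 9


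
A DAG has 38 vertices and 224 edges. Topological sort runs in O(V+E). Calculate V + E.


V = 38 (vertex processing)
E = 224 (edge processing)
V + E = 38 + 224 = 262


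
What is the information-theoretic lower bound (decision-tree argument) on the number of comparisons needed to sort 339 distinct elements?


A binary decision tree of height h has at most 2^h leaves and needs at least n! of them, so h >= ceil(log2(n!)).
339! is far too large to multiply out, so use Stirling's series:
  ln(n!) ~ n ln n - n + (1/2) ln(2 pi n) + 1/(12n)  (error below 1/(360 n^3), negligible here)
  ln(339) = 5.8260001
  n ln n = 339 * 5.8260001 = 1975.0140
  (1/2) ln(2 pi * 339) = (1/2) ln(2129.9998) = 3.8319
  1/(12*339) = 0.0002
  ln(339!) ~ 1975.0140 - 339 + 3.8319 + 0.0002 = 1639.8461
Convert to base 2: log2(339!) = 1639.8461 / ln 2 = 1639.8461 / 0.69314718 = 2365.7978
ceil(2365.7978) = 2366


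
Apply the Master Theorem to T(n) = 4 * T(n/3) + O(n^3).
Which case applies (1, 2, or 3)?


The Master Theorem: T(n) = a*T(n/b) + O(n^c)
  a = 4, b = 3, c = 3
log_b(a) = log_3(4) ~ 1.262
Compare b^c with a: 3^3 = 27 > 4, so c > log_b(a).
Since c > log_b(a), Case 3 applies.
T(n) = O(n^3)
Master Theorem case = 3


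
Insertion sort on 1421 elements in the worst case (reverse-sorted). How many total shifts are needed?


In the worst case (reverse-sorted), each element shifts past all previous:
  Element 1: 1 shifts
  Element 2: 2 shifts
  Element 3: 3 shifts
  Element 4: 4 shifts
  Element 5: 5 shifts
  ...
  Element 1420: 1420 shifts
Total = 1 + 2 + ... + 1420
= 1421*(1421-1)/2 = 1008910


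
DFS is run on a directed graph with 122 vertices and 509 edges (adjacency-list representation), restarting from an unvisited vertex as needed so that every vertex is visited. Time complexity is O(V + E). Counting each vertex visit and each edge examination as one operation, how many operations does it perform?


A full DFS traversal processes each vertex exactly once (push/pop on stack).
Each directed edge is examined once.
V = 122, E = 509
V + E = 631


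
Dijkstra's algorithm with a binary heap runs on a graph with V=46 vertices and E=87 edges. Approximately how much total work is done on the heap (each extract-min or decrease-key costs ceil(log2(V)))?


Dijkstra with a binary heap: each vertex is extracted once, each edge may relax once.
Each heap operation costs O(log V).
V + E = 46 + 87 = 133
ceil(log2(46)) = 6 (since 2^5 = 32 < 46 <= 64 = 2^6)
Total heap work = (V+E) * ceil(log2(V)) = 133 * 6 = 798


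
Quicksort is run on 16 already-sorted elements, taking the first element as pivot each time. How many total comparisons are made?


Sum of comparisons per partition:
15 + 14 + ... + 1 + 0
= 16 * (16 - 1) / 2
= 16 * 15 / 2
= 120


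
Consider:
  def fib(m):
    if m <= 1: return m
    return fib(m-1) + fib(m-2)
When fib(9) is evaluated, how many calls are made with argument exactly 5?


Let N(m) = number of times fib(m) is called while evaluating fib(9).
N(9) = 1 (the initial call).
N(8) = 1 (only fib(9) calls it).
For 1 <= m <= 7: fib(m) is called by fib(m+1) and fib(m+2), so
  N(m) = N(m+1) + N(m+2).
fib(0) is called only by fib(2), so N(0) = N(2).
Walk down from m=9:
  N(9)=1, N(8)=1, N(7)=2, N(6)=3, N(5)=5
N(5) = 5


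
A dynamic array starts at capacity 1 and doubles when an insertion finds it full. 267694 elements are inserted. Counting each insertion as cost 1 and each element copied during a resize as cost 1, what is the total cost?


n = 267694
Insertion costs: 267694
Resizes copy 1, 2, 4, ... up to the largest power of 2 that is <= n-1 = 267693, i.e. 262144.
Copy costs = 1 + 2 + 4 + 8 + 16 + 32 + 64 + 128 + 256 + 512 + 1024 + 2048 + 4096 + 8192 + 16384 + 32768 + 65536 + 131072 + 262144 = 524287
Total = 267694 + 524287 = 791981


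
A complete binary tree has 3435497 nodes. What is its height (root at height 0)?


In a complete binary tree, level k holds nodes 2^k .. 2^(k+1)-1 (1-indexed).
Height = floor(log2(n)) = floor(log2(3435497)) = 21
Check: 2^21 = 2097152 <= 3435497 < 4194304 = 2^22


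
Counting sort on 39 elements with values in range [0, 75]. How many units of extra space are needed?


Output array size: 39 (to store sorted result)
Count array size: 76 (one slot per possible value, range 0 to 75)
Total extra space = 39 + 76 = 115


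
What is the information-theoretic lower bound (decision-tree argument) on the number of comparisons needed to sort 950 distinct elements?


A binary decision tree of height h has at most 2^h leaves and needs at least n! of them, so h >= ceil(log2(n!)).
950! is far too large to multiply out, so use Stirling's series:
  ln(n!) ~ n ln n - n + (1/2) ln(2 pi n) + 1/(12n)  (error below 1/(360 n^3), negligible here)
  ln(950) = 6.8564620
  n ln n = 950 * 6.8564620 = 6513.6389
  (1/2) ln(2 pi * 950) = (1/2) ln(5969.0260) = 4.3472
  1/(12*950) = 0.0001
  ln(950!) ~ 6513.6389 - 950 + 4.3472 + 0.0001 = 5567.9862
Convert to base 2: log2(950!) = 5567.9862 / ln 2 = 5567.9862 / 0.69314718 = 8032.9061
ceil(8032.9061) = 8033


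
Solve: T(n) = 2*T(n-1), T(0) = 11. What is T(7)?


Unrolling:
T(7) = 2*T(6) = 2^2*T(5) = ... = 2^7*T(0)
= 2^7 * 11
= 128 * 11 = 1408


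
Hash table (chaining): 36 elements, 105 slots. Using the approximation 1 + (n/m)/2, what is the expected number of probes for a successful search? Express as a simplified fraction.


Computing expected probes:
alpha = 36/105
= 1 + alpha/2
= 1 + 36/(2*105)
= (2*105 + 36) / (2*105)
= 246/210 = 41/35


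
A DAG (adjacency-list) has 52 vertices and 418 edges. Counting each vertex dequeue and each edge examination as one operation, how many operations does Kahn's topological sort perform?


V = 52 (vertex processing)
E = 418 (edge processing)
V + E = 52 + 418 = 470


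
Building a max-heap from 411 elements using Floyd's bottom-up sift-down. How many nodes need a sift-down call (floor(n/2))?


In a heap of 411 elements (0-indexed array):
  Last element index: 410
  Parent of last element: floor((410 - 1) / 2) = 204
  Internal nodes: indices 0 to 204
  Count = floor(411/2) = 205


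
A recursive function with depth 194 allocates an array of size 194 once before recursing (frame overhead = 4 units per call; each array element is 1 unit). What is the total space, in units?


Array allocation: 194 units (allocated once)
Stack frames: 194 deep * 4 per frame = 776 units
Total = 194 + 776 = 970
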